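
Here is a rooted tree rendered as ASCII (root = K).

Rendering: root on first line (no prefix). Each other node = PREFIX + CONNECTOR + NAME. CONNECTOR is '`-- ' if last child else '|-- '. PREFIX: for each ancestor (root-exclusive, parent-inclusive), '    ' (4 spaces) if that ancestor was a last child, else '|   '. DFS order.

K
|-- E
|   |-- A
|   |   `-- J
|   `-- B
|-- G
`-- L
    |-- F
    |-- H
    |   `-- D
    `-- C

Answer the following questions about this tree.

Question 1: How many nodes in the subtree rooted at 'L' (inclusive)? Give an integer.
Subtree rooted at L contains: C, D, F, H, L
Count = 5

Answer: 5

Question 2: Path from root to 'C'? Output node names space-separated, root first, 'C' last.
Answer: K L C

Derivation:
Walk down from root: K -> L -> C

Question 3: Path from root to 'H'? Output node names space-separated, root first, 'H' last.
Answer: K L H

Derivation:
Walk down from root: K -> L -> H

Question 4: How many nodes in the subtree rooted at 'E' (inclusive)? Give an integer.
Subtree rooted at E contains: A, B, E, J
Count = 4

Answer: 4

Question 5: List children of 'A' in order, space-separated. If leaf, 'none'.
Answer: J

Derivation:
Node A's children (from adjacency): J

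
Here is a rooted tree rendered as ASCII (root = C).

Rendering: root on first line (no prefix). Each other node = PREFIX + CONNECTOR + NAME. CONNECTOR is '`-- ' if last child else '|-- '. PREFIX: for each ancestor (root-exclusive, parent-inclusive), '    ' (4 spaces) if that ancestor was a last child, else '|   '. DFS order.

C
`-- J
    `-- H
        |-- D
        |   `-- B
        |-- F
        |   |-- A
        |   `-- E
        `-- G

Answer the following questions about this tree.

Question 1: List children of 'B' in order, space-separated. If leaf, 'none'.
Answer: none

Derivation:
Node B's children (from adjacency): (leaf)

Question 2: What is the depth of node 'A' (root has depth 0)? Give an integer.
Answer: 4

Derivation:
Path from root to A: C -> J -> H -> F -> A
Depth = number of edges = 4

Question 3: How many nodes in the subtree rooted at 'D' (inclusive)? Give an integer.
Subtree rooted at D contains: B, D
Count = 2

Answer: 2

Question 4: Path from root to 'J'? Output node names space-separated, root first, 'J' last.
Walk down from root: C -> J

Answer: C J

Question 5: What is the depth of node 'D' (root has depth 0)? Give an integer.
Answer: 3

Derivation:
Path from root to D: C -> J -> H -> D
Depth = number of edges = 3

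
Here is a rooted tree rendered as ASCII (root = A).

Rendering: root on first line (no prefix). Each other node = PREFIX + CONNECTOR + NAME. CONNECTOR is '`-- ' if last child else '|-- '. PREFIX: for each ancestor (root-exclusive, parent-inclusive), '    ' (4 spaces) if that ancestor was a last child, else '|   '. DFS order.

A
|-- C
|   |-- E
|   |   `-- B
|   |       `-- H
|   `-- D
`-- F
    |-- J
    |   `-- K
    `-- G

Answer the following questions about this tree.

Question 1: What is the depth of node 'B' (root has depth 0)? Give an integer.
Answer: 3

Derivation:
Path from root to B: A -> C -> E -> B
Depth = number of edges = 3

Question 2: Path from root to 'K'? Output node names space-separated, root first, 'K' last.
Walk down from root: A -> F -> J -> K

Answer: A F J K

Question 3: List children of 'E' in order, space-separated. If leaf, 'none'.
Node E's children (from adjacency): B

Answer: B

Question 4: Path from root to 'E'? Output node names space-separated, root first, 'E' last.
Answer: A C E

Derivation:
Walk down from root: A -> C -> E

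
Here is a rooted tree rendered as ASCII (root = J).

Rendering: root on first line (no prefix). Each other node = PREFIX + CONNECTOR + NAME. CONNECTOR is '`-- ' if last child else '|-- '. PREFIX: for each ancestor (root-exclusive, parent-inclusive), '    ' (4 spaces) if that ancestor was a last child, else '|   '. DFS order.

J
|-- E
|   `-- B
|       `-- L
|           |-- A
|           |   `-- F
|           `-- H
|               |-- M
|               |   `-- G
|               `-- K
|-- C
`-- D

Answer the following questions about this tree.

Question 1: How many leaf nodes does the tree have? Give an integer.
Leaves (nodes with no children): C, D, F, G, K

Answer: 5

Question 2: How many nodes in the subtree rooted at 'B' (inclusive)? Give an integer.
Answer: 8

Derivation:
Subtree rooted at B contains: A, B, F, G, H, K, L, M
Count = 8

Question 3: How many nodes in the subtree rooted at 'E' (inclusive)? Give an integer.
Answer: 9

Derivation:
Subtree rooted at E contains: A, B, E, F, G, H, K, L, M
Count = 9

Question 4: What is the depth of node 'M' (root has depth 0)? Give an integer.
Answer: 5

Derivation:
Path from root to M: J -> E -> B -> L -> H -> M
Depth = number of edges = 5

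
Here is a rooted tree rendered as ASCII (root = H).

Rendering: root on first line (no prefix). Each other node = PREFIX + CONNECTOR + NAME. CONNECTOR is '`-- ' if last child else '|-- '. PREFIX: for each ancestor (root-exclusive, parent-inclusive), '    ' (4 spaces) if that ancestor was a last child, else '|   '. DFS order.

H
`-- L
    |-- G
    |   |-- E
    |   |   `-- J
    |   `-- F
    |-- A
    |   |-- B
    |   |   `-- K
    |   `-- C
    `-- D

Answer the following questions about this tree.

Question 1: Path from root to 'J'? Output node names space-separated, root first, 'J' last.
Walk down from root: H -> L -> G -> E -> J

Answer: H L G E J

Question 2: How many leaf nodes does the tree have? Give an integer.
Answer: 5

Derivation:
Leaves (nodes with no children): C, D, F, J, K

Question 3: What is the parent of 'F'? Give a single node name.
Answer: G

Derivation:
Scan adjacency: F appears as child of G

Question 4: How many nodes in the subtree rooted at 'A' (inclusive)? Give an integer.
Subtree rooted at A contains: A, B, C, K
Count = 4

Answer: 4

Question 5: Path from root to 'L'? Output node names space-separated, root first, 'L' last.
Walk down from root: H -> L

Answer: H L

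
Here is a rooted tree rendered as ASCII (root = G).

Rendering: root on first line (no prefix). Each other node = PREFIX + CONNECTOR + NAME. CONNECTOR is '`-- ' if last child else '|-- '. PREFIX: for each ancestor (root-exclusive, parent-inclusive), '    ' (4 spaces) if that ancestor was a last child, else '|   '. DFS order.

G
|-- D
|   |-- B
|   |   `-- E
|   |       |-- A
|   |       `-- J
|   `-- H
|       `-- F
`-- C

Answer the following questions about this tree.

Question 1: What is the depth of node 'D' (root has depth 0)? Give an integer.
Path from root to D: G -> D
Depth = number of edges = 1

Answer: 1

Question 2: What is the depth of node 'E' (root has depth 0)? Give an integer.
Path from root to E: G -> D -> B -> E
Depth = number of edges = 3

Answer: 3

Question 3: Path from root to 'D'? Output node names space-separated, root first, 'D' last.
Walk down from root: G -> D

Answer: G D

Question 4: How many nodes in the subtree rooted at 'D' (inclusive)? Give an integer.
Subtree rooted at D contains: A, B, D, E, F, H, J
Count = 7

Answer: 7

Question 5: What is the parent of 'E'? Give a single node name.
Answer: B

Derivation:
Scan adjacency: E appears as child of B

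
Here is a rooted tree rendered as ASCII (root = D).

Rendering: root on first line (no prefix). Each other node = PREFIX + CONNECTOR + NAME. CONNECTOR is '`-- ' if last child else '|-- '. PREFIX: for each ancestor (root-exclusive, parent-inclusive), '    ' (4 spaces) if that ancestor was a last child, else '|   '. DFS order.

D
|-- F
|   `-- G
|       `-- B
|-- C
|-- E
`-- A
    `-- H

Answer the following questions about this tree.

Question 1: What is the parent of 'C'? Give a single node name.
Answer: D

Derivation:
Scan adjacency: C appears as child of D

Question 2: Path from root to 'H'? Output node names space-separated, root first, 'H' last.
Answer: D A H

Derivation:
Walk down from root: D -> A -> H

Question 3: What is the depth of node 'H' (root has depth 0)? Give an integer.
Answer: 2

Derivation:
Path from root to H: D -> A -> H
Depth = number of edges = 2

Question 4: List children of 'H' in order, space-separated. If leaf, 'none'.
Answer: none

Derivation:
Node H's children (from adjacency): (leaf)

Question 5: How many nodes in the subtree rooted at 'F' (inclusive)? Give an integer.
Answer: 3

Derivation:
Subtree rooted at F contains: B, F, G
Count = 3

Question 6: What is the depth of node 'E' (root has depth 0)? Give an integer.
Answer: 1

Derivation:
Path from root to E: D -> E
Depth = number of edges = 1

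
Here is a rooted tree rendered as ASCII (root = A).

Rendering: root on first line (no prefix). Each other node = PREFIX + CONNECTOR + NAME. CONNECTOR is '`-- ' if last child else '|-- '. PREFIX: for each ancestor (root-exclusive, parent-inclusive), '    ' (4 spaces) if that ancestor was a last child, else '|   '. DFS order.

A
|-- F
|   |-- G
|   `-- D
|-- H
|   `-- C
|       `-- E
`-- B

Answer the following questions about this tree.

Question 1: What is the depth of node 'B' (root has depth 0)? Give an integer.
Path from root to B: A -> B
Depth = number of edges = 1

Answer: 1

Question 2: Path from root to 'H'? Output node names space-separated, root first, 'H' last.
Walk down from root: A -> H

Answer: A H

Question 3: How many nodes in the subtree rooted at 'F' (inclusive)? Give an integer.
Subtree rooted at F contains: D, F, G
Count = 3

Answer: 3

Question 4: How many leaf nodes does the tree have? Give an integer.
Answer: 4

Derivation:
Leaves (nodes with no children): B, D, E, G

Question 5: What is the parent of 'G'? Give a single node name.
Answer: F

Derivation:
Scan adjacency: G appears as child of F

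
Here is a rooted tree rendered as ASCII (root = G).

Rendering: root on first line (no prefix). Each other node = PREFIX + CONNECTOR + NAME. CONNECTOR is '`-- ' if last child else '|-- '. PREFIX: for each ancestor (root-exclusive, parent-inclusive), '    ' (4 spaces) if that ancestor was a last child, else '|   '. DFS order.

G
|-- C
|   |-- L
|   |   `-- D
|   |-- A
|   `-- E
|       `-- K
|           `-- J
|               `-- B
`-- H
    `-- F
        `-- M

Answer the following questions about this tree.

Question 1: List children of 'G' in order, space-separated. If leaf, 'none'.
Answer: C H

Derivation:
Node G's children (from adjacency): C, H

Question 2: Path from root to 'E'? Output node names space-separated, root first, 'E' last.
Answer: G C E

Derivation:
Walk down from root: G -> C -> E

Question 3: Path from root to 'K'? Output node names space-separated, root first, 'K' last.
Answer: G C E K

Derivation:
Walk down from root: G -> C -> E -> K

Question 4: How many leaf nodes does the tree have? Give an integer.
Leaves (nodes with no children): A, B, D, M

Answer: 4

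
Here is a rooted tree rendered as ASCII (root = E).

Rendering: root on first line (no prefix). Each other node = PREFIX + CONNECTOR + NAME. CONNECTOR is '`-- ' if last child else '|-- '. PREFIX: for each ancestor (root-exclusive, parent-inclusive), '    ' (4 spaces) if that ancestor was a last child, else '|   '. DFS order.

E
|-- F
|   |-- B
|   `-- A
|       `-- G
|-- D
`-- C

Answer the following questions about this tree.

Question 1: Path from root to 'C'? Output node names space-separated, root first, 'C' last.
Walk down from root: E -> C

Answer: E C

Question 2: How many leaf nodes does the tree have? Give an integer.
Leaves (nodes with no children): B, C, D, G

Answer: 4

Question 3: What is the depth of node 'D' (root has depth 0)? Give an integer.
Answer: 1

Derivation:
Path from root to D: E -> D
Depth = number of edges = 1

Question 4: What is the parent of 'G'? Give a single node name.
Scan adjacency: G appears as child of A

Answer: A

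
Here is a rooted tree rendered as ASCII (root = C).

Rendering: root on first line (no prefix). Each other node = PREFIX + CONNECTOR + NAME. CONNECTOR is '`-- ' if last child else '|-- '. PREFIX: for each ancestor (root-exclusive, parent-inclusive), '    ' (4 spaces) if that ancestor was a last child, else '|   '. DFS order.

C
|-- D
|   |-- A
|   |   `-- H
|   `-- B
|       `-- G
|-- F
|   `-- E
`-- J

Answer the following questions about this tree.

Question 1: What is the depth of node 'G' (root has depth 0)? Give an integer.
Answer: 3

Derivation:
Path from root to G: C -> D -> B -> G
Depth = number of edges = 3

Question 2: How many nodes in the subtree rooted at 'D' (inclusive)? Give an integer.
Answer: 5

Derivation:
Subtree rooted at D contains: A, B, D, G, H
Count = 5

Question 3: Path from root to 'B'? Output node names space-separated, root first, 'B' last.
Answer: C D B

Derivation:
Walk down from root: C -> D -> B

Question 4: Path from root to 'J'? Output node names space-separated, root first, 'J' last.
Answer: C J

Derivation:
Walk down from root: C -> J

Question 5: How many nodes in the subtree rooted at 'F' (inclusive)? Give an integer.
Answer: 2

Derivation:
Subtree rooted at F contains: E, F
Count = 2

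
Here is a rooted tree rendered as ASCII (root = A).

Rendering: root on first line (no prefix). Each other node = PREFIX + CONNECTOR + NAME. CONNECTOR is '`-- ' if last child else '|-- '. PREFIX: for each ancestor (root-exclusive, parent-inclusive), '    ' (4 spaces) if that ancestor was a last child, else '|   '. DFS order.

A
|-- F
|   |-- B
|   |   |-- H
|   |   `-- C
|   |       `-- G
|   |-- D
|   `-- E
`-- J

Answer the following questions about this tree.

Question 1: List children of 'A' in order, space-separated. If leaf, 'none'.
Node A's children (from adjacency): F, J

Answer: F J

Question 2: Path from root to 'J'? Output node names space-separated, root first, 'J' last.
Answer: A J

Derivation:
Walk down from root: A -> J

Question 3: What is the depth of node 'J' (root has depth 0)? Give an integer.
Path from root to J: A -> J
Depth = number of edges = 1

Answer: 1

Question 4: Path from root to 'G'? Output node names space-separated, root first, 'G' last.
Answer: A F B C G

Derivation:
Walk down from root: A -> F -> B -> C -> G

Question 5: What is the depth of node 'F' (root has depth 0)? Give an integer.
Path from root to F: A -> F
Depth = number of edges = 1

Answer: 1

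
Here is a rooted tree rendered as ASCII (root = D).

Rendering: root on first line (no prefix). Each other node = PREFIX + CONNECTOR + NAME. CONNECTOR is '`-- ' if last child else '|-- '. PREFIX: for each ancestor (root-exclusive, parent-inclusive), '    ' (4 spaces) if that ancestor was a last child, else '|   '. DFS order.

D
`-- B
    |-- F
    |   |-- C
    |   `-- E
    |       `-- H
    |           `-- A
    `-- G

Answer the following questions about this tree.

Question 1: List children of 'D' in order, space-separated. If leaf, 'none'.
Node D's children (from adjacency): B

Answer: B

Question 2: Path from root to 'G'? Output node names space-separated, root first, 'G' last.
Answer: D B G

Derivation:
Walk down from root: D -> B -> G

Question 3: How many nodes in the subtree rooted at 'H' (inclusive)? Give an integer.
Subtree rooted at H contains: A, H
Count = 2

Answer: 2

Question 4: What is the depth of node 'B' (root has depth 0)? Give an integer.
Answer: 1

Derivation:
Path from root to B: D -> B
Depth = number of edges = 1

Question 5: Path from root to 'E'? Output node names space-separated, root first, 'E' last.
Walk down from root: D -> B -> F -> E

Answer: D B F E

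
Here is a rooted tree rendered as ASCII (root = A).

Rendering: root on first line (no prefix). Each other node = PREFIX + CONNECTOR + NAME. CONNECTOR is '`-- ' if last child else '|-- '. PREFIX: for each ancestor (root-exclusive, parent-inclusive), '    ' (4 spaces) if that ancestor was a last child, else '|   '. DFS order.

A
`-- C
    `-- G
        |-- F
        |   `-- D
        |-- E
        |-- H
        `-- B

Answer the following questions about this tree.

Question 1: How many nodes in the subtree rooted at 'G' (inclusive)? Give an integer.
Subtree rooted at G contains: B, D, E, F, G, H
Count = 6

Answer: 6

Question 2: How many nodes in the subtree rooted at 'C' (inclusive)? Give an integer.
Subtree rooted at C contains: B, C, D, E, F, G, H
Count = 7

Answer: 7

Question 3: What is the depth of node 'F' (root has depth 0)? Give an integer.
Answer: 3

Derivation:
Path from root to F: A -> C -> G -> F
Depth = number of edges = 3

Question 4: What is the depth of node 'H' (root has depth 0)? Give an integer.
Answer: 3

Derivation:
Path from root to H: A -> C -> G -> H
Depth = number of edges = 3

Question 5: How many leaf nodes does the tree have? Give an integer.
Leaves (nodes with no children): B, D, E, H

Answer: 4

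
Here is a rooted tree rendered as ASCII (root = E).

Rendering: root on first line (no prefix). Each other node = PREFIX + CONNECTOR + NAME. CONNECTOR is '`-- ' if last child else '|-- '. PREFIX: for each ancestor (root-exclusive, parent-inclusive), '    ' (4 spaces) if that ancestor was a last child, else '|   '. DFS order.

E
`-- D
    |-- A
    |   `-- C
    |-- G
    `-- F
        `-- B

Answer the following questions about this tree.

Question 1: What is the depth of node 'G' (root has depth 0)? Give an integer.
Answer: 2

Derivation:
Path from root to G: E -> D -> G
Depth = number of edges = 2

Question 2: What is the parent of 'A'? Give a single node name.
Scan adjacency: A appears as child of D

Answer: D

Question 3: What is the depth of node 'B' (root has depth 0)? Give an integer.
Path from root to B: E -> D -> F -> B
Depth = number of edges = 3

Answer: 3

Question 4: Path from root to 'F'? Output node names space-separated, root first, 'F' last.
Answer: E D F

Derivation:
Walk down from root: E -> D -> F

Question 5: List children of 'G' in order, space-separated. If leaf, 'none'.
Node G's children (from adjacency): (leaf)

Answer: none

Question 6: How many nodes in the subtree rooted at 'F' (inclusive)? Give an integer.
Answer: 2

Derivation:
Subtree rooted at F contains: B, F
Count = 2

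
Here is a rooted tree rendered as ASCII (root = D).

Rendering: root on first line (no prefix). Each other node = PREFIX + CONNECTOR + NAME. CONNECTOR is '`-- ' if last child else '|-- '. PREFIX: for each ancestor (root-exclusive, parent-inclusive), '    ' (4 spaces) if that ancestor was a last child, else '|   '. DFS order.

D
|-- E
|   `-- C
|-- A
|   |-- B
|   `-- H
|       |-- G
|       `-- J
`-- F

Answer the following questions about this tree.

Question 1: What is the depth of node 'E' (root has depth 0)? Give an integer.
Answer: 1

Derivation:
Path from root to E: D -> E
Depth = number of edges = 1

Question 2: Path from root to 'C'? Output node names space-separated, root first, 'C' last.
Answer: D E C

Derivation:
Walk down from root: D -> E -> C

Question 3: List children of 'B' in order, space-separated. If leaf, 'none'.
Answer: none

Derivation:
Node B's children (from adjacency): (leaf)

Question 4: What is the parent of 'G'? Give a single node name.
Scan adjacency: G appears as child of H

Answer: H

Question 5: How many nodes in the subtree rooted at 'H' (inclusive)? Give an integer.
Answer: 3

Derivation:
Subtree rooted at H contains: G, H, J
Count = 3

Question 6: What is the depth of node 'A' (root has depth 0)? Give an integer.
Answer: 1

Derivation:
Path from root to A: D -> A
Depth = number of edges = 1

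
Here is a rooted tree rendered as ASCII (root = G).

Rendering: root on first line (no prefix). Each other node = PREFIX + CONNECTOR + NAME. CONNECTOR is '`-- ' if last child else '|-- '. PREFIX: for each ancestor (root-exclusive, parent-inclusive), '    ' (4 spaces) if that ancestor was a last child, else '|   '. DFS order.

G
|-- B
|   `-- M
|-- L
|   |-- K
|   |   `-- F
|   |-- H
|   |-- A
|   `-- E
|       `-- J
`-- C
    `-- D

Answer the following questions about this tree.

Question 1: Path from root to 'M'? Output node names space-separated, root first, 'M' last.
Answer: G B M

Derivation:
Walk down from root: G -> B -> M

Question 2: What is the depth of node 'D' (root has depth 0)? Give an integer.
Answer: 2

Derivation:
Path from root to D: G -> C -> D
Depth = number of edges = 2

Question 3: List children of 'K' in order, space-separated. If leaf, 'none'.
Answer: F

Derivation:
Node K's children (from adjacency): F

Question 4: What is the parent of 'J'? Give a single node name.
Answer: E

Derivation:
Scan adjacency: J appears as child of E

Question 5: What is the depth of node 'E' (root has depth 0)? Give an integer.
Path from root to E: G -> L -> E
Depth = number of edges = 2

Answer: 2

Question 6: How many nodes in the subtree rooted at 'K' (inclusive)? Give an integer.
Answer: 2

Derivation:
Subtree rooted at K contains: F, K
Count = 2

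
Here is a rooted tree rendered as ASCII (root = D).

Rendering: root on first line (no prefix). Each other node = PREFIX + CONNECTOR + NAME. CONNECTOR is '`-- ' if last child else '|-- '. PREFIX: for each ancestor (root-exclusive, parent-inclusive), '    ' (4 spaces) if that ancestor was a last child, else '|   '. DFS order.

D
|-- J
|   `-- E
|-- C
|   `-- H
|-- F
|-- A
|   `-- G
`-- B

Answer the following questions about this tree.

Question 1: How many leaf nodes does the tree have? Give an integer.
Leaves (nodes with no children): B, E, F, G, H

Answer: 5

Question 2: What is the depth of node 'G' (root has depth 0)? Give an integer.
Path from root to G: D -> A -> G
Depth = number of edges = 2

Answer: 2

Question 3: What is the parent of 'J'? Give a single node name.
Answer: D

Derivation:
Scan adjacency: J appears as child of D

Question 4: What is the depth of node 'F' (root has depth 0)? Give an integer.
Answer: 1

Derivation:
Path from root to F: D -> F
Depth = number of edges = 1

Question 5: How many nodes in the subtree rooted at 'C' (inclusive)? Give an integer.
Subtree rooted at C contains: C, H
Count = 2

Answer: 2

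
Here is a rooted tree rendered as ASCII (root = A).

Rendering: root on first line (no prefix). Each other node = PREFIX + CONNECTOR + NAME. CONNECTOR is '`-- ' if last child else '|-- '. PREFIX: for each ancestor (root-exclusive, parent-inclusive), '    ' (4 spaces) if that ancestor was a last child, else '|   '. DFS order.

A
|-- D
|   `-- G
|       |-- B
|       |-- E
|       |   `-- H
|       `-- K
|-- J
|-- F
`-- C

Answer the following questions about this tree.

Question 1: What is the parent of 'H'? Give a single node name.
Answer: E

Derivation:
Scan adjacency: H appears as child of E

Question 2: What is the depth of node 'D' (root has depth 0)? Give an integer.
Answer: 1

Derivation:
Path from root to D: A -> D
Depth = number of edges = 1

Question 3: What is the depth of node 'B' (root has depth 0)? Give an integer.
Answer: 3

Derivation:
Path from root to B: A -> D -> G -> B
Depth = number of edges = 3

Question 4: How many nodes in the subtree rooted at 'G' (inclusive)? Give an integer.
Answer: 5

Derivation:
Subtree rooted at G contains: B, E, G, H, K
Count = 5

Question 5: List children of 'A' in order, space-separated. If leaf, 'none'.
Node A's children (from adjacency): D, J, F, C

Answer: D J F C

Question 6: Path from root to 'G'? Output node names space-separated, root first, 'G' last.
Walk down from root: A -> D -> G

Answer: A D G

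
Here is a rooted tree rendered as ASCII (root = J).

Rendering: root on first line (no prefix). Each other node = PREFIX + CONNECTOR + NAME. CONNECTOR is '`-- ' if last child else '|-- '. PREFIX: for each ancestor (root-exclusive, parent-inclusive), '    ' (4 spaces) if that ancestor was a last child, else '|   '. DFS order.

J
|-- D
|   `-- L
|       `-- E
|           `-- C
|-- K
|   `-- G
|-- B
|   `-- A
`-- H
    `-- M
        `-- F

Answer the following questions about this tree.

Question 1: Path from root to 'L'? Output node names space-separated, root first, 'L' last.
Walk down from root: J -> D -> L

Answer: J D L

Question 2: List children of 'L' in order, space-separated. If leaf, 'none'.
Node L's children (from adjacency): E

Answer: E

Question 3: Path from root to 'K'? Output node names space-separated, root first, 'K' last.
Walk down from root: J -> K

Answer: J K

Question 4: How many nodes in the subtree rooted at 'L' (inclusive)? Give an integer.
Subtree rooted at L contains: C, E, L
Count = 3

Answer: 3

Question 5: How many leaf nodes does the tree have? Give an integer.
Leaves (nodes with no children): A, C, F, G

Answer: 4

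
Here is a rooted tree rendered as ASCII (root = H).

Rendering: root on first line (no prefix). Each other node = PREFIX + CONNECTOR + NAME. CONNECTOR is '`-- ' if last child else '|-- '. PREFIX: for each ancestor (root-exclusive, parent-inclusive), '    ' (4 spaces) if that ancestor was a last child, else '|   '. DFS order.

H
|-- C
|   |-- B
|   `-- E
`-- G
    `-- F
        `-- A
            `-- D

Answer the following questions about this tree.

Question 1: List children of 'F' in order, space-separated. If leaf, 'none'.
Answer: A

Derivation:
Node F's children (from adjacency): A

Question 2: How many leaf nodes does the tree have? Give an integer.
Leaves (nodes with no children): B, D, E

Answer: 3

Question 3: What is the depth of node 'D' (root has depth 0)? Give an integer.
Path from root to D: H -> G -> F -> A -> D
Depth = number of edges = 4

Answer: 4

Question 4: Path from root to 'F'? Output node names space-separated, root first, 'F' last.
Answer: H G F

Derivation:
Walk down from root: H -> G -> F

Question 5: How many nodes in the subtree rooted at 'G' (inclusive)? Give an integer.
Answer: 4

Derivation:
Subtree rooted at G contains: A, D, F, G
Count = 4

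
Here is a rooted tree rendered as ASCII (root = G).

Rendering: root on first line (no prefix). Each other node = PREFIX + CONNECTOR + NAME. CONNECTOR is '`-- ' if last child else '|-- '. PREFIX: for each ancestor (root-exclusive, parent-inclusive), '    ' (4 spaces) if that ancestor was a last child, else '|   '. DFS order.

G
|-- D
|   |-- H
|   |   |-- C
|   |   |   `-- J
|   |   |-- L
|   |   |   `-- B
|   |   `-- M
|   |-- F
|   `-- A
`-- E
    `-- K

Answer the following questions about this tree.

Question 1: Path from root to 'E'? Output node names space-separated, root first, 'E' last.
Walk down from root: G -> E

Answer: G E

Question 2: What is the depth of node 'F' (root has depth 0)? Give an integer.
Answer: 2

Derivation:
Path from root to F: G -> D -> F
Depth = number of edges = 2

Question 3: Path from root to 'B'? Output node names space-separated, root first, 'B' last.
Answer: G D H L B

Derivation:
Walk down from root: G -> D -> H -> L -> B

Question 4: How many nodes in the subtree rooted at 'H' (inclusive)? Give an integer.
Answer: 6

Derivation:
Subtree rooted at H contains: B, C, H, J, L, M
Count = 6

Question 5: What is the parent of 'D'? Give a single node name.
Scan adjacency: D appears as child of G

Answer: G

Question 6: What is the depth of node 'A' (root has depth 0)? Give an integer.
Path from root to A: G -> D -> A
Depth = number of edges = 2

Answer: 2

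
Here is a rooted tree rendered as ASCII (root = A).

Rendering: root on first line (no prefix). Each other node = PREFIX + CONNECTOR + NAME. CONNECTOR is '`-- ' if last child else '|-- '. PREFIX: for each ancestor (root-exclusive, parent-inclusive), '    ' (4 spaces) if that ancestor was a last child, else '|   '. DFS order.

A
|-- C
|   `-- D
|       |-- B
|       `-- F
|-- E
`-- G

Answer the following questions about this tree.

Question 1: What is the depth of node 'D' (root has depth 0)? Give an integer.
Answer: 2

Derivation:
Path from root to D: A -> C -> D
Depth = number of edges = 2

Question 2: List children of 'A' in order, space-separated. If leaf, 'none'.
Answer: C E G

Derivation:
Node A's children (from adjacency): C, E, G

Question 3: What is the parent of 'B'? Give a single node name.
Scan adjacency: B appears as child of D

Answer: D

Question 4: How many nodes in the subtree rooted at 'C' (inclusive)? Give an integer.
Subtree rooted at C contains: B, C, D, F
Count = 4

Answer: 4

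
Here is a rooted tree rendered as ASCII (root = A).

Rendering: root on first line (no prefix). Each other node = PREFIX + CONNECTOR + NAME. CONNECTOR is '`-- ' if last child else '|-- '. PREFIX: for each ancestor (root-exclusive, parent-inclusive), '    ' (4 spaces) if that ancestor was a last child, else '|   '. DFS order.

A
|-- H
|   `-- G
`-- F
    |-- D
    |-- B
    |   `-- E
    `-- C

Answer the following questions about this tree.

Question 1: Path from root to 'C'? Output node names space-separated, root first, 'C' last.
Walk down from root: A -> F -> C

Answer: A F C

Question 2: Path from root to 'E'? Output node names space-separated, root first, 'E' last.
Answer: A F B E

Derivation:
Walk down from root: A -> F -> B -> E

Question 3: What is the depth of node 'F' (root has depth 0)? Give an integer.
Answer: 1

Derivation:
Path from root to F: A -> F
Depth = number of edges = 1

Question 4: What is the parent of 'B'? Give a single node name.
Scan adjacency: B appears as child of F

Answer: F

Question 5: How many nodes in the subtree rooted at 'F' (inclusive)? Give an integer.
Subtree rooted at F contains: B, C, D, E, F
Count = 5

Answer: 5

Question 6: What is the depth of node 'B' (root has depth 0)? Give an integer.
Answer: 2

Derivation:
Path from root to B: A -> F -> B
Depth = number of edges = 2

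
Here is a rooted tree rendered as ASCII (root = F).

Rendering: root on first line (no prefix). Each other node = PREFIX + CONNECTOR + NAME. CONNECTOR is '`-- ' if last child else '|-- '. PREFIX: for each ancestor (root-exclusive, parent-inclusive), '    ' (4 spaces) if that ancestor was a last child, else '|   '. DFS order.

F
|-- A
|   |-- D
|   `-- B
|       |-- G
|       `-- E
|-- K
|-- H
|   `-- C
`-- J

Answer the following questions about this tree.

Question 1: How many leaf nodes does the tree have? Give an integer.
Answer: 6

Derivation:
Leaves (nodes with no children): C, D, E, G, J, K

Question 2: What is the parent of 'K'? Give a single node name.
Scan adjacency: K appears as child of F

Answer: F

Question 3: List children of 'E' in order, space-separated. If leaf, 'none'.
Node E's children (from adjacency): (leaf)

Answer: none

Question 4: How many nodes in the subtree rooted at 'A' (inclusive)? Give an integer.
Subtree rooted at A contains: A, B, D, E, G
Count = 5

Answer: 5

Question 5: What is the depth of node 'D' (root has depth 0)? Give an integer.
Path from root to D: F -> A -> D
Depth = number of edges = 2

Answer: 2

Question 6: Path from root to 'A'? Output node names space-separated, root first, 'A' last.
Answer: F A

Derivation:
Walk down from root: F -> A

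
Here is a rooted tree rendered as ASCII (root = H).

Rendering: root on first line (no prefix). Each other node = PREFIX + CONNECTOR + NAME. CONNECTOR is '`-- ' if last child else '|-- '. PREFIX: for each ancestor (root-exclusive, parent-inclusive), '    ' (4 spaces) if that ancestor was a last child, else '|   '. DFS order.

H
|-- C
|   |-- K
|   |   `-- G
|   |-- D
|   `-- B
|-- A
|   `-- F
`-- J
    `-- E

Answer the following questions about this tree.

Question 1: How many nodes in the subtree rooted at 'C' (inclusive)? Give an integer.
Subtree rooted at C contains: B, C, D, G, K
Count = 5

Answer: 5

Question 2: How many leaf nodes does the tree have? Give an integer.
Leaves (nodes with no children): B, D, E, F, G

Answer: 5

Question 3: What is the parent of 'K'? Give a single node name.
Answer: C

Derivation:
Scan adjacency: K appears as child of C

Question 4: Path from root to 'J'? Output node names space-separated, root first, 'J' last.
Answer: H J

Derivation:
Walk down from root: H -> J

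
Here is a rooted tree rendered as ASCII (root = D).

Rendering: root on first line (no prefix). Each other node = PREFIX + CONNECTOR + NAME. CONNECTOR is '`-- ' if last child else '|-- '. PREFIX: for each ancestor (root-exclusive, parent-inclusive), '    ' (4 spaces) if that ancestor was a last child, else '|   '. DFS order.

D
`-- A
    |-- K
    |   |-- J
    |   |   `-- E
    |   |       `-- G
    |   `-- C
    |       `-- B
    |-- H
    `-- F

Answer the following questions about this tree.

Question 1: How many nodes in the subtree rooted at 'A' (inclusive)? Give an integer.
Subtree rooted at A contains: A, B, C, E, F, G, H, J, K
Count = 9

Answer: 9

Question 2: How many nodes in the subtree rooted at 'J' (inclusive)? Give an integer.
Subtree rooted at J contains: E, G, J
Count = 3

Answer: 3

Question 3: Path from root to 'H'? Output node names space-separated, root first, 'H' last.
Walk down from root: D -> A -> H

Answer: D A H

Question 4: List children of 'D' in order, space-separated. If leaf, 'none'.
Node D's children (from adjacency): A

Answer: A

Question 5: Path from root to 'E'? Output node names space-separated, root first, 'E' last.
Answer: D A K J E

Derivation:
Walk down from root: D -> A -> K -> J -> E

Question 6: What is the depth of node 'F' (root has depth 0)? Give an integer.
Answer: 2

Derivation:
Path from root to F: D -> A -> F
Depth = number of edges = 2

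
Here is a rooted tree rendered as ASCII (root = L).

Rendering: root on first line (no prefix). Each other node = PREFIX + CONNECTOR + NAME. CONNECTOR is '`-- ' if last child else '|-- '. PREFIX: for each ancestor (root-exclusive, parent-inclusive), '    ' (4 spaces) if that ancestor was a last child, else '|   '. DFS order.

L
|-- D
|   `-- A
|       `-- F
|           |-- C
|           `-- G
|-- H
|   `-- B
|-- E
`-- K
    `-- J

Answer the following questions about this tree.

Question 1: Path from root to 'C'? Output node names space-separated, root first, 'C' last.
Walk down from root: L -> D -> A -> F -> C

Answer: L D A F C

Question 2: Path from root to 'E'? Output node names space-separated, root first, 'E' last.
Answer: L E

Derivation:
Walk down from root: L -> E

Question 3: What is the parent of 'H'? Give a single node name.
Answer: L

Derivation:
Scan adjacency: H appears as child of L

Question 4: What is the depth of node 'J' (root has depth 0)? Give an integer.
Answer: 2

Derivation:
Path from root to J: L -> K -> J
Depth = number of edges = 2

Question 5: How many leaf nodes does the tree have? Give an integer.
Leaves (nodes with no children): B, C, E, G, J

Answer: 5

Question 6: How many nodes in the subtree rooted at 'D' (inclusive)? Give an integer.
Subtree rooted at D contains: A, C, D, F, G
Count = 5

Answer: 5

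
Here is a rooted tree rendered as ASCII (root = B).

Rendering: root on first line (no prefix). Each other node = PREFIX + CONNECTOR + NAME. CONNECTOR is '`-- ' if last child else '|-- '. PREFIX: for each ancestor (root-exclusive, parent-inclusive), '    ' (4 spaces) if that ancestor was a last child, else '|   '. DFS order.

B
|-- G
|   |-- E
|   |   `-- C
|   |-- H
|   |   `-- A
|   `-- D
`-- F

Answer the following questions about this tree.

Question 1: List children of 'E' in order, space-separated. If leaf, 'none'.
Answer: C

Derivation:
Node E's children (from adjacency): C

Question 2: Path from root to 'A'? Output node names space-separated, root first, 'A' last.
Walk down from root: B -> G -> H -> A

Answer: B G H A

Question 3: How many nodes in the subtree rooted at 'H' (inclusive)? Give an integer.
Subtree rooted at H contains: A, H
Count = 2

Answer: 2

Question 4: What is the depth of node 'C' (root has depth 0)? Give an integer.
Answer: 3

Derivation:
Path from root to C: B -> G -> E -> C
Depth = number of edges = 3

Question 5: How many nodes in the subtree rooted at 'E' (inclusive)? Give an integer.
Answer: 2

Derivation:
Subtree rooted at E contains: C, E
Count = 2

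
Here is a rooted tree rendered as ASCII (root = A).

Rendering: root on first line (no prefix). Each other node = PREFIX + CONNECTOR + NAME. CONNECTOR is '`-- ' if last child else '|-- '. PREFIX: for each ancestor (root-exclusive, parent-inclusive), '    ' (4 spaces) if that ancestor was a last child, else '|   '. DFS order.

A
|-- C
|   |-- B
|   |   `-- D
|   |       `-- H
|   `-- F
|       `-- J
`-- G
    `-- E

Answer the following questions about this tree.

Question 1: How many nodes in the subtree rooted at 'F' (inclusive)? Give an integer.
Subtree rooted at F contains: F, J
Count = 2

Answer: 2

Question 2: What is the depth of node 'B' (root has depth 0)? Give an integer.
Path from root to B: A -> C -> B
Depth = number of edges = 2

Answer: 2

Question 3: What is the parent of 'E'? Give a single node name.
Scan adjacency: E appears as child of G

Answer: G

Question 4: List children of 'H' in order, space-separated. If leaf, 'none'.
Answer: none

Derivation:
Node H's children (from adjacency): (leaf)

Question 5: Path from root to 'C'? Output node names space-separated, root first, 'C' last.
Walk down from root: A -> C

Answer: A C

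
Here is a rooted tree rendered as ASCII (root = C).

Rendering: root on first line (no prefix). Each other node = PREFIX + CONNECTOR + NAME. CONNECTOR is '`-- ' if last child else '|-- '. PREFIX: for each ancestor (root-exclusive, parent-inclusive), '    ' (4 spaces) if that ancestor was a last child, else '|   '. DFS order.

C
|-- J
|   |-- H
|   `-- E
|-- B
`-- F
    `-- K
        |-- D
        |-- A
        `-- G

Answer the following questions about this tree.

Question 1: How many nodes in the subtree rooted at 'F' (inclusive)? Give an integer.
Subtree rooted at F contains: A, D, F, G, K
Count = 5

Answer: 5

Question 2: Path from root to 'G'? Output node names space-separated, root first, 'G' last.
Answer: C F K G

Derivation:
Walk down from root: C -> F -> K -> G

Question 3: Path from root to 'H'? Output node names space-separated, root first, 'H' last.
Walk down from root: C -> J -> H

Answer: C J H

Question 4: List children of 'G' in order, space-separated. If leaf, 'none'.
Node G's children (from adjacency): (leaf)

Answer: none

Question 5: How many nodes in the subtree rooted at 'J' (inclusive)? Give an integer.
Subtree rooted at J contains: E, H, J
Count = 3

Answer: 3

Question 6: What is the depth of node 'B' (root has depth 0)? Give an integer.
Path from root to B: C -> B
Depth = number of edges = 1

Answer: 1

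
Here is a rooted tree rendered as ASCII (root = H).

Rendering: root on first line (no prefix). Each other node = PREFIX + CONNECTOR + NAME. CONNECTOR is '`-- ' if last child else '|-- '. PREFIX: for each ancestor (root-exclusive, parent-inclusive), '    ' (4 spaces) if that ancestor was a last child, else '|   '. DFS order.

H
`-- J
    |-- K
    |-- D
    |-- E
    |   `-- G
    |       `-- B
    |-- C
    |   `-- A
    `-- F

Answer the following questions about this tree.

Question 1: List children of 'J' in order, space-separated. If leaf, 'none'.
Node J's children (from adjacency): K, D, E, C, F

Answer: K D E C F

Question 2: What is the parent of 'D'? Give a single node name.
Scan adjacency: D appears as child of J

Answer: J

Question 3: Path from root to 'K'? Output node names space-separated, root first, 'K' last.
Walk down from root: H -> J -> K

Answer: H J K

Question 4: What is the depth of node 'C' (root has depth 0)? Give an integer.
Answer: 2

Derivation:
Path from root to C: H -> J -> C
Depth = number of edges = 2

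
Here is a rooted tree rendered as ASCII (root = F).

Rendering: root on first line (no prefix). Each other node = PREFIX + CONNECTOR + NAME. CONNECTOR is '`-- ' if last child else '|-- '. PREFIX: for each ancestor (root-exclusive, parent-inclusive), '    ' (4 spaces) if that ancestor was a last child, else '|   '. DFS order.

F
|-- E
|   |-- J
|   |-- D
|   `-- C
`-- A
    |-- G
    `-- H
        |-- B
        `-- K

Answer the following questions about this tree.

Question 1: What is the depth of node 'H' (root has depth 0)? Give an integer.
Answer: 2

Derivation:
Path from root to H: F -> A -> H
Depth = number of edges = 2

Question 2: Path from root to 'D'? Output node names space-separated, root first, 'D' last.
Answer: F E D

Derivation:
Walk down from root: F -> E -> D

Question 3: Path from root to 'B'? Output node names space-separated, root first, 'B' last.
Answer: F A H B

Derivation:
Walk down from root: F -> A -> H -> B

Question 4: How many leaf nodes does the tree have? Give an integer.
Leaves (nodes with no children): B, C, D, G, J, K

Answer: 6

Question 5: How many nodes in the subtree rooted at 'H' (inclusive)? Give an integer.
Answer: 3

Derivation:
Subtree rooted at H contains: B, H, K
Count = 3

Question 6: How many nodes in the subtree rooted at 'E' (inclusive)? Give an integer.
Subtree rooted at E contains: C, D, E, J
Count = 4

Answer: 4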